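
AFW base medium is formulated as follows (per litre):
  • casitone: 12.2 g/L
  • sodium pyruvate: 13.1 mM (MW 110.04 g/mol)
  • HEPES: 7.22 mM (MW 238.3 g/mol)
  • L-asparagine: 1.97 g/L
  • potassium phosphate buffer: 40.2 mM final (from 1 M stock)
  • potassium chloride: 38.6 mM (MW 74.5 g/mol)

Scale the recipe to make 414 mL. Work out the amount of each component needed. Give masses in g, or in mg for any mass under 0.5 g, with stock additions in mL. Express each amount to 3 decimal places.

casitone 5.051 g; sodium pyruvate 0.597 g; HEPES 0.712 g; L-asparagine 0.816 g; potassium phosphate buffer 16.643 mL; potassium chloride 1.191 g

Scale factor relative to 1 L: 0.414.
casitone: 12.2 g/L × 0.414 L = 5.051 g
sodium pyruvate: 13.1 mmol/L × 110.04 g/mol × 0.414 L ÷ 1000 = 0.597 g
HEPES: 7.22 mmol/L × 238.3 g/mol × 0.414 L ÷ 1000 = 0.712 g
L-asparagine: 1.97 g/L × 0.414 L = 0.816 g
potassium phosphate buffer: C1V1 = C2V2 → 40.2 mM × 414 mL ÷ 1000 mM = 16.643 mL
potassium chloride: 38.6 mmol/L × 74.5 g/mol × 0.414 L ÷ 1000 = 1.191 g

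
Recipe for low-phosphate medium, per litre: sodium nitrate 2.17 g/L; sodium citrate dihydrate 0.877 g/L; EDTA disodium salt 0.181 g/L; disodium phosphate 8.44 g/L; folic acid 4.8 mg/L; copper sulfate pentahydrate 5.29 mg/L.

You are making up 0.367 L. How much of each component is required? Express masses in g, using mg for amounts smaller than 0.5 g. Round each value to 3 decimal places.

Working volume: 0.367 L.
sodium nitrate: 2.17 g/L × 0.367 L = 0.796 g
sodium citrate dihydrate: 0.877 g/L × 0.367 L = 0.321859 g = 321.859 mg
EDTA disodium salt: 0.181 g/L × 0.367 L = 0.066427 g = 66.427 mg
disodium phosphate: 8.44 g/L × 0.367 L = 3.097 g
folic acid: 4.8 mg/L × 0.367 L = 1.762 mg
copper sulfate pentahydrate: 5.29 mg/L × 0.367 L = 1.941 mg

sodium nitrate 0.796 g; sodium citrate dihydrate 321.859 mg; EDTA disodium salt 66.427 mg; disodium phosphate 3.097 g; folic acid 1.762 mg; copper sulfate pentahydrate 1.941 mg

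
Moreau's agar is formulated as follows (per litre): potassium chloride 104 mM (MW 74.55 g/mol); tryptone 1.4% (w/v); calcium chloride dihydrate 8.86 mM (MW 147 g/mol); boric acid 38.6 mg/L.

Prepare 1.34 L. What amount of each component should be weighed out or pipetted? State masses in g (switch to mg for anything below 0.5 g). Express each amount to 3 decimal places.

potassium chloride 10.389 g; tryptone 18.760 g; calcium chloride dihydrate 1.745 g; boric acid 51.724 mg

Scale factor relative to 1 L: 1.34.
potassium chloride: 104 mmol/L × 74.55 g/mol × 1.34 L ÷ 1000 = 10.389 g
tryptone: 1.4 g per 100 mL × 1340 mL ÷ 100 = 18.760 g
calcium chloride dihydrate: 8.86 mmol/L × 147 g/mol × 1.34 L ÷ 1000 = 1.745 g
boric acid: 38.6 mg/L × 1.34 L = 51.724 mg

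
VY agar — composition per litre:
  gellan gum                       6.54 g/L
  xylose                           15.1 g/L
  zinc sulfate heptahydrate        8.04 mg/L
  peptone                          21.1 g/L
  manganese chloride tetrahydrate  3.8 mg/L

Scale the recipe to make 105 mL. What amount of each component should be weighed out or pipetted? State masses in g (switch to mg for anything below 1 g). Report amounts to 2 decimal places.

gellan gum 686.70 mg; xylose 1.59 g; zinc sulfate heptahydrate 0.84 mg; peptone 2.22 g; manganese chloride tetrahydrate 0.40 mg

Scale factor relative to 1 L: 0.105.
gellan gum: 6.54 g/L × 0.105 L = 0.6867 g = 686.70 mg
xylose: 15.1 g/L × 0.105 L = 1.59 g
zinc sulfate heptahydrate: 8.04 mg/L × 0.105 L = 0.84 mg
peptone: 21.1 g/L × 0.105 L = 2.22 g
manganese chloride tetrahydrate: 3.8 mg/L × 0.105 L = 0.40 mg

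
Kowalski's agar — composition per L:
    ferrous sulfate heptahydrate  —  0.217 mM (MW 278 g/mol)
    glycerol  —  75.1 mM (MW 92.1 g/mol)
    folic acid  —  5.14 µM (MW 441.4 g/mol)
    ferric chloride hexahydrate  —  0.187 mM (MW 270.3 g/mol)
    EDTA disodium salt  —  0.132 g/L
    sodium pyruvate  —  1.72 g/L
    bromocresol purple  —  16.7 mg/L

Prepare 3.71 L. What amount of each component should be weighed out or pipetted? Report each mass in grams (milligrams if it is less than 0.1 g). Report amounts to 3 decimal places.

Scale factor relative to 1 L: 3.71.
ferrous sulfate heptahydrate: 0.217 mmol/L × 278 g/mol × 3.71 L ÷ 1000 = 0.224 g
glycerol: 75.1 mmol/L × 92.1 g/mol × 3.71 L ÷ 1000 = 25.661 g
folic acid: 5.14 µmol/L × 441.4 g/mol × 3.71 L ÷ 1000 = 8.417 mg
ferric chloride hexahydrate: 0.187 mmol/L × 270.3 g/mol × 3.71 L ÷ 1000 = 0.188 g
EDTA disodium salt: 0.132 g/L × 3.71 L = 0.490 g
sodium pyruvate: 1.72 g/L × 3.71 L = 6.381 g
bromocresol purple: 16.7 mg/L × 3.71 L = 61.957 mg

ferrous sulfate heptahydrate 0.224 g; glycerol 25.661 g; folic acid 8.417 mg; ferric chloride hexahydrate 0.188 g; EDTA disodium salt 0.490 g; sodium pyruvate 6.381 g; bromocresol purple 61.957 mg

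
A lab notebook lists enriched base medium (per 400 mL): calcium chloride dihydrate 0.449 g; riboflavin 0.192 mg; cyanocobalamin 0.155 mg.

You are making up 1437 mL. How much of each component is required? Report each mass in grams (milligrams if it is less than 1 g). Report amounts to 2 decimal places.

calcium chloride dihydrate 1.61 g; riboflavin 0.69 mg; cyanocobalamin 0.56 mg

Ratio of target to recipe volume: 1437 / 400 = 3.5925.
calcium chloride dihydrate: 0.449 g × (1437 mL / 400 mL) = 1.61 g
riboflavin: 0.192 mg × (1437 mL / 400 mL) = 0.69 mg
cyanocobalamin: 0.155 mg × (1437 mL / 400 mL) = 0.56 mg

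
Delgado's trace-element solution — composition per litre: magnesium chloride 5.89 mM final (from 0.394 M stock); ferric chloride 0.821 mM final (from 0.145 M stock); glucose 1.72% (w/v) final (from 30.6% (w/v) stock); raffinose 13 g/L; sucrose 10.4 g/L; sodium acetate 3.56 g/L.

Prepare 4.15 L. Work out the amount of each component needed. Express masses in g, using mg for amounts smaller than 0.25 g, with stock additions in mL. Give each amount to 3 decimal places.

magnesium chloride 62.039 mL; ferric chloride 23.498 mL; glucose 233.268 mL; raffinose 53.950 g; sucrose 43.160 g; sodium acetate 14.774 g

Scale factor relative to 1 L: 4.15.
magnesium chloride: C1V1 = C2V2 → 5.89 mM × 4150 mL ÷ 394 mM = 62.039 mL
ferric chloride: dilute stock: 0.821 mM × 4150 mL ÷ 145 mM = 23.498 mL
glucose: C1V1 = C2V2 → 1.72% ÷ 30.6% × 4150 mL = 233.268 mL
raffinose: 13 g/L × 4.15 L = 53.950 g
sucrose: 10.4 g/L × 4.15 L = 43.160 g
sodium acetate: 3.56 g/L × 4.15 L = 14.774 g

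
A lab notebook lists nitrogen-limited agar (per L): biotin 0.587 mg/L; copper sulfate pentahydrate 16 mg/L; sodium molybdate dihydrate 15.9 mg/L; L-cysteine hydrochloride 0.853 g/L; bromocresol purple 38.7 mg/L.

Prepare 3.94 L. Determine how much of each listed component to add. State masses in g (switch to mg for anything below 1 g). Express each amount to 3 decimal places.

biotin 2.313 mg; copper sulfate pentahydrate 63.040 mg; sodium molybdate dihydrate 62.646 mg; L-cysteine hydrochloride 3.361 g; bromocresol purple 152.478 mg

Working volume: 3.94 L.
biotin: 0.587 mg/L × 3.94 L = 2.313 mg
copper sulfate pentahydrate: 16 mg/L × 3.94 L = 63.040 mg
sodium molybdate dihydrate: 15.9 mg/L × 3.94 L = 62.646 mg
L-cysteine hydrochloride: 0.853 g/L × 3.94 L = 3.361 g
bromocresol purple: 38.7 mg/L × 3.94 L = 152.478 mg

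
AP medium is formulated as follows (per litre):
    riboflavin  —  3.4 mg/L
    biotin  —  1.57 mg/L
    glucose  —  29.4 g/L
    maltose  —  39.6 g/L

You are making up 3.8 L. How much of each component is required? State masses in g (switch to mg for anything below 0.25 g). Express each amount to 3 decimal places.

Scale factor relative to 1 L: 3.8.
riboflavin: 3.4 mg/L × 3.8 L = 12.920 mg
biotin: 1.57 mg/L × 3.8 L = 5.966 mg
glucose: 29.4 g/L × 3.8 L = 111.720 g
maltose: 39.6 g/L × 3.8 L = 150.480 g

riboflavin 12.920 mg; biotin 5.966 mg; glucose 111.720 g; maltose 150.480 g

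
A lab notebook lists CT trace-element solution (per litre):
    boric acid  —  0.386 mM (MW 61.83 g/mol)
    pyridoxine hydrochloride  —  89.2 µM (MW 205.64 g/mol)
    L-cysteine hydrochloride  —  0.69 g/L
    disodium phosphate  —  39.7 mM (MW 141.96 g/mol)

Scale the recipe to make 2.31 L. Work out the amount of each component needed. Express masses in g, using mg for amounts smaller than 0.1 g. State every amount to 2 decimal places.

Scale factor relative to 1 L: 2.31.
boric acid: 0.386 mmol/L × 61.83 mg/mmol × 2.31 L = 55.13 mg
pyridoxine hydrochloride: 89.2 µmol/L × 205.64 g/mol × 2.31 L ÷ 1000 = 42.37 mg
L-cysteine hydrochloride: 0.69 g/L × 2.31 L = 1.59 g
disodium phosphate: 39.7 mmol/L × 141.96 g/mol × 2.31 L ÷ 1000 = 13.02 g

boric acid 55.13 mg; pyridoxine hydrochloride 42.37 mg; L-cysteine hydrochloride 1.59 g; disodium phosphate 13.02 g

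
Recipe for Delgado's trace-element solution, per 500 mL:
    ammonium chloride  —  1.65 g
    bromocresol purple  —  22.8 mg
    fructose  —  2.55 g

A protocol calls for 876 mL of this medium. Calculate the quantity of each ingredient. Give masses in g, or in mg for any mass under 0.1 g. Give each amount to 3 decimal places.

ammonium chloride 2.891 g; bromocresol purple 39.946 mg; fructose 4.468 g

Scale factor = 876 mL / 500 mL = 1.752.
ammonium chloride: 1.65 g × (876 mL / 500 mL) = 2.891 g
bromocresol purple: 22.8 mg × (876 mL / 500 mL) = 39.946 mg
fructose: 2.55 g × (876 mL / 500 mL) = 4.468 g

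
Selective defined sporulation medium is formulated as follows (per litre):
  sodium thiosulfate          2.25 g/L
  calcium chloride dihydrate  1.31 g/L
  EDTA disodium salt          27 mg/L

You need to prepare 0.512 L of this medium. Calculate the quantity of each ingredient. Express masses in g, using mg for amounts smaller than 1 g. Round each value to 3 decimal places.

Working volume: 0.512 L.
sodium thiosulfate: 2.25 g/L × 0.512 L = 1.152 g
calcium chloride dihydrate: 1.31 g/L × 0.512 L = 0.67072 g = 670.720 mg
EDTA disodium salt: 27 mg/L × 0.512 L = 13.824 mg

sodium thiosulfate 1.152 g; calcium chloride dihydrate 670.720 mg; EDTA disodium salt 13.824 mg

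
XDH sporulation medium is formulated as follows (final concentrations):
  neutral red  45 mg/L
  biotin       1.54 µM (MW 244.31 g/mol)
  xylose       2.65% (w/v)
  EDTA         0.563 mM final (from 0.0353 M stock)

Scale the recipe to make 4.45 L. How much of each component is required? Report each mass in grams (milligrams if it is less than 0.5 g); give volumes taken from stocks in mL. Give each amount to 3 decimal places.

Working volume: 4.45 L.
neutral red: 45 mg/L × 4.45 L = 200.250 mg
biotin: 1.54 µmol/L × 244.31 g/mol × 4.45 L ÷ 1000 = 1.674 mg
xylose: 2.65 g per 100 mL × 4450 mL ÷ 100 = 117.925 g
EDTA: C1V1 = C2V2 → 0.563 mM × 4450 mL ÷ 35.3 mM = 70.973 mL

neutral red 200.250 mg; biotin 1.674 mg; xylose 117.925 g; EDTA 70.973 mL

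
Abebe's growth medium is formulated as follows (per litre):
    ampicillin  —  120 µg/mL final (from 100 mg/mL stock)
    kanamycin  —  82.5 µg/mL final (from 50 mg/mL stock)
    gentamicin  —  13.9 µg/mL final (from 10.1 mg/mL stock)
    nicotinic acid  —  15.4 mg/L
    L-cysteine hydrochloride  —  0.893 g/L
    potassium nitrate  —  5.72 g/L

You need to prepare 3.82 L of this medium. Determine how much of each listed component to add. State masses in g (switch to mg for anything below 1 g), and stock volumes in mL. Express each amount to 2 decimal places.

Working volume: 3.82 L.
ampicillin: C1V1 = C2V2 → 120 µg/mL × 3820 mL ÷ 100000 µg/mL = 4.58 mL
kanamycin: V = C2·V2/C1 = 82.5 µg/mL × 3820 mL ÷ 50000 µg/mL = 6.30 mL
gentamicin: V = C2·V2/C1 = 13.9 µg/mL × 3820 mL ÷ 10100 µg/mL = 5.26 mL
nicotinic acid: 15.4 mg/L × 3.82 L = 58.83 mg
L-cysteine hydrochloride: 0.893 g/L × 3.82 L = 3.41 g
potassium nitrate: 5.72 g/L × 3.82 L = 21.85 g

ampicillin 4.58 mL; kanamycin 6.30 mL; gentamicin 5.26 mL; nicotinic acid 58.83 mg; L-cysteine hydrochloride 3.41 g; potassium nitrate 21.85 g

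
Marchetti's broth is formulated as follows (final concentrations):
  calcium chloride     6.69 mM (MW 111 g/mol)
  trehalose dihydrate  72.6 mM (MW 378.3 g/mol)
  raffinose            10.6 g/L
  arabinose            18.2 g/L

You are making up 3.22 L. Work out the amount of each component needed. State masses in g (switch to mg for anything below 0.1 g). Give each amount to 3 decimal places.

Working volume: 3.22 L.
calcium chloride: 6.69 mmol/L × 111 g/mol × 3.22 L ÷ 1000 = 2.391 g
trehalose dihydrate: 72.6 mmol/L × 378.3 g/mol × 3.22 L ÷ 1000 = 88.436 g
raffinose: 10.6 g/L × 3.22 L = 34.132 g
arabinose: 18.2 g/L × 3.22 L = 58.604 g

calcium chloride 2.391 g; trehalose dihydrate 88.436 g; raffinose 34.132 g; arabinose 58.604 g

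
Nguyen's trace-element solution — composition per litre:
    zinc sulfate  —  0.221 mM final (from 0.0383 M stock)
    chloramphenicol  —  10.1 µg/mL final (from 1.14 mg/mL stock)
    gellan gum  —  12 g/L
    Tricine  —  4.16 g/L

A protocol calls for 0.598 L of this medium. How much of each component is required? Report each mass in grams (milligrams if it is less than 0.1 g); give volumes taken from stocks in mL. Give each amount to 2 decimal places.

Scale factor relative to 1 L: 0.598.
zinc sulfate: V = C2·V2/C1 = 0.221 mM × 598 mL ÷ 38.3 mM = 3.45 mL
chloramphenicol: V = C2·V2/C1 = 10.1 µg/mL × 598 mL ÷ 1140 µg/mL = 5.30 mL
gellan gum: 12 g/L × 0.598 L = 7.18 g
Tricine: 4.16 g/L × 0.598 L = 2.49 g

zinc sulfate 3.45 mL; chloramphenicol 5.30 mL; gellan gum 7.18 g; Tricine 2.49 g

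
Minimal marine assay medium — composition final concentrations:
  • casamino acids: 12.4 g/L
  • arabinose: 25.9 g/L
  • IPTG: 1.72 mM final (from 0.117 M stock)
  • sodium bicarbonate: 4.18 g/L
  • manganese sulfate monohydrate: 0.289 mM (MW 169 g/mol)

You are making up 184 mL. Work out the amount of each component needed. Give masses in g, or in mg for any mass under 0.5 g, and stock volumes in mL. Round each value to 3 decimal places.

Working volume: 184 mL = 0.184 L.
casamino acids: 12.4 g/L × 0.184 L = 2.282 g
arabinose: 25.9 g/L × 0.184 L = 4.766 g
IPTG: C1V1 = C2V2 → 1.72 mM × 184 mL ÷ 117 mM = 2.705 mL
sodium bicarbonate: 4.18 g/L × 0.184 L = 0.769 g
manganese sulfate monohydrate: 0.289 mmol/L × 169 mg/mmol × 0.184 L = 8.987 mg

casamino acids 2.282 g; arabinose 4.766 g; IPTG 2.705 mL; sodium bicarbonate 0.769 g; manganese sulfate monohydrate 8.987 mg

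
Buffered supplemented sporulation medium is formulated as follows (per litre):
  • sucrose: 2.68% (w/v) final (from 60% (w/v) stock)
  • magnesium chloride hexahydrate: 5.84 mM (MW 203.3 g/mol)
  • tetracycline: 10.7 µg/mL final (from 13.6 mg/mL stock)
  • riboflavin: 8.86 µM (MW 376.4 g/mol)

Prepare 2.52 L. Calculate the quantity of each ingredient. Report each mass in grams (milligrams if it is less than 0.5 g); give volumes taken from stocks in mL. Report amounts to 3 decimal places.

Working volume: 2.52 L.
sucrose: C1V1 = C2V2 → 2.68% ÷ 60% × 2520 mL = 112.560 mL
magnesium chloride hexahydrate: 5.84 mmol/L × 203.3 g/mol × 2.52 L ÷ 1000 = 2.992 g
tetracycline: C1V1 = C2V2 → 10.7 µg/mL × 2520 mL ÷ 13600 µg/mL = 1.983 mL
riboflavin: 8.86 µmol/L × 376.4 g/mol × 2.52 L ÷ 1000 = 8.404 mg

sucrose 112.560 mL; magnesium chloride hexahydrate 2.992 g; tetracycline 1.983 mL; riboflavin 8.404 mg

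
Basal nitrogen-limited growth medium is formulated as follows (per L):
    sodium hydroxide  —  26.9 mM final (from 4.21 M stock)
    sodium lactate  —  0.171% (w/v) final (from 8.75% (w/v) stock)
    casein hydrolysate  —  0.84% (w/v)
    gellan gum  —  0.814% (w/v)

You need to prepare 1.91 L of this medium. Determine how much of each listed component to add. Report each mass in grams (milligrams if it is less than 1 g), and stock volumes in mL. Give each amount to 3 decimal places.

sodium hydroxide 12.204 mL; sodium lactate 37.327 mL; casein hydrolysate 16.044 g; gellan gum 15.547 g

Working volume: 1.91 L.
sodium hydroxide: V = C2·V2/C1 = 26.9 mM × 1910 mL ÷ 4210 mM = 12.204 mL
sodium lactate: V = C2·V2/C1 = 0.171% ÷ 8.75% × 1910 mL = 37.327 mL
casein hydrolysate: 0.84% w/v = 8.4 g/L → 8.4 × 1.91 L = 16.044 g
gellan gum: 0.814 g per 100 mL × 1910 mL ÷ 100 = 15.547 g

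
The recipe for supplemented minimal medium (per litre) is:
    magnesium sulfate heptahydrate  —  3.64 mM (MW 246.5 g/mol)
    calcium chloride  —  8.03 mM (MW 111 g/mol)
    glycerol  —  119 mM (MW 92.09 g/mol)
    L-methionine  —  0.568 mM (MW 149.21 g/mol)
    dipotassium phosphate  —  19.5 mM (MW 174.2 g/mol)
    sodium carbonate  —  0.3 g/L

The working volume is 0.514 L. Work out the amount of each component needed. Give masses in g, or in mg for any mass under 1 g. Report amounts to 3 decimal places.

Scale factor relative to 1 L: 0.514.
magnesium sulfate heptahydrate: 3.64 mmol/L × 246.5 mg/mmol × 0.514 L = 461.192 mg
calcium chloride: 8.03 mmol/L × 111 mg/mmol × 0.514 L = 458.144 mg
glycerol: 119 mmol/L × 92.09 g/mol × 0.514 L ÷ 1000 = 5.633 g
L-methionine: 0.568 mmol/L × 149.21 mg/mmol × 0.514 L = 43.562 mg
dipotassium phosphate: 19.5 mmol/L × 174.2 g/mol × 0.514 L ÷ 1000 = 1.746 g
sodium carbonate: 0.3 g/L × 0.514 L = 0.1542 g = 154.200 mg

magnesium sulfate heptahydrate 461.192 mg; calcium chloride 458.144 mg; glycerol 5.633 g; L-methionine 43.562 mg; dipotassium phosphate 1.746 g; sodium carbonate 154.200 mg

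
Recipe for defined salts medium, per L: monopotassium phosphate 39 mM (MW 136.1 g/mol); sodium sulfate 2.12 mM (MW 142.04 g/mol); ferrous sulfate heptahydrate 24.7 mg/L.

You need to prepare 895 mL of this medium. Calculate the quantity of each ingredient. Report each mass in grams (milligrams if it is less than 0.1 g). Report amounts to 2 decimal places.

Target volume = 895 mL = 0.895 L.
monopotassium phosphate: 39 mmol/L × 136.1 g/mol × 0.895 L ÷ 1000 = 4.75 g
sodium sulfate: 2.12 mmol/L × 142.04 g/mol × 0.895 L ÷ 1000 = 0.27 g
ferrous sulfate heptahydrate: 24.7 mg/L × 0.895 L = 22.11 mg

monopotassium phosphate 4.75 g; sodium sulfate 0.27 g; ferrous sulfate heptahydrate 22.11 mg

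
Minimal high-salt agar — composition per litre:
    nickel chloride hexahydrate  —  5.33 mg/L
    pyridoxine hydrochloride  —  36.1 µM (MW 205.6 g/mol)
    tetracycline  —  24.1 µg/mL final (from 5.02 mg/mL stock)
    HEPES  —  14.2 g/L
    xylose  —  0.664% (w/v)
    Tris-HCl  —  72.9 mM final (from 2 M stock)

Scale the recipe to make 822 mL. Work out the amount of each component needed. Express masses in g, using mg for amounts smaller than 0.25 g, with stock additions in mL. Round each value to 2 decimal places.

nickel chloride hexahydrate 4.38 mg; pyridoxine hydrochloride 6.10 mg; tetracycline 3.95 mL; HEPES 11.67 g; xylose 5.46 g; Tris-HCl 29.96 mL

Working volume: 822 mL = 0.822 L.
nickel chloride hexahydrate: 5.33 mg/L × 0.822 L = 4.38 mg
pyridoxine hydrochloride: 36.1 µmol/L × 205.6 g/mol × 0.822 L ÷ 1000 = 6.10 mg
tetracycline: dilute stock: 24.1 µg/mL × 822 mL ÷ 5020 µg/mL = 3.95 mL
HEPES: 14.2 g/L × 0.822 L = 11.67 g
xylose: 0.664 g per 100 mL × 822 mL ÷ 100 = 5.46 g
Tris-HCl: C1V1 = C2V2 → 72.9 mM × 822 mL ÷ 2000 mM = 29.96 mL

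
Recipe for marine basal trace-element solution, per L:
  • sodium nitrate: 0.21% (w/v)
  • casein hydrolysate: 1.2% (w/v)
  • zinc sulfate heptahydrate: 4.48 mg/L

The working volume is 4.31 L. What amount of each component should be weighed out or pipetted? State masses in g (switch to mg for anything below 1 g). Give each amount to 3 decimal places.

sodium nitrate 9.051 g; casein hydrolysate 51.720 g; zinc sulfate heptahydrate 19.309 mg

Working volume: 4.31 L.
sodium nitrate: 0.21 g per 100 mL × 4310 mL ÷ 100 = 9.051 g
casein hydrolysate: 1.2% w/v = 12 g/L → 12 × 4.31 L = 51.720 g
zinc sulfate heptahydrate: 4.48 mg/L × 4.31 L = 19.309 mg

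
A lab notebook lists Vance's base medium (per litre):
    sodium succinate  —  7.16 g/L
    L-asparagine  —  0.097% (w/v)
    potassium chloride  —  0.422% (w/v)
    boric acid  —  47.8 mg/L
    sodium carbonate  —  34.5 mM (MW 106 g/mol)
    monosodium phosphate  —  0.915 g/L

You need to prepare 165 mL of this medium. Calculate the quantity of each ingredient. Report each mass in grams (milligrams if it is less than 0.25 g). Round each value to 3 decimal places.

Working volume: 165 mL = 0.165 L.
sodium succinate: 7.16 g/L × 0.165 L = 1.181 g
L-asparagine: 0.097 g per 100 mL × 165 mL ÷ 100 = 0.16005 g = 160.050 mg
potassium chloride: 0.422 g per 100 mL × 165 mL ÷ 100 = 0.696 g
boric acid: 47.8 mg/L × 0.165 L = 7.887 mg
sodium carbonate: 34.5 mmol/L × 106 g/mol × 0.165 L ÷ 1000 = 0.603 g
monosodium phosphate: 0.915 g/L × 0.165 L = 0.150975 g = 150.975 mg

sodium succinate 1.181 g; L-asparagine 160.050 mg; potassium chloride 0.696 g; boric acid 7.887 mg; sodium carbonate 0.603 g; monosodium phosphate 150.975 mg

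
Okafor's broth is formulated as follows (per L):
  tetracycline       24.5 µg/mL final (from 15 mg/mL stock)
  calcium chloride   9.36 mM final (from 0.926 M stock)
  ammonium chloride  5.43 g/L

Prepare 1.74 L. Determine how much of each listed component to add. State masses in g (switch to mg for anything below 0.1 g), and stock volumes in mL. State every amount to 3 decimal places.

tetracycline 2.842 mL; calcium chloride 17.588 mL; ammonium chloride 9.448 g

Working volume: 1.74 L.
tetracycline: dilute stock: 24.5 µg/mL × 1740 mL ÷ 15000 µg/mL = 2.842 mL
calcium chloride: C1V1 = C2V2 → 9.36 mM × 1740 mL ÷ 926 mM = 17.588 mL
ammonium chloride: 5.43 g/L × 1.74 L = 9.448 g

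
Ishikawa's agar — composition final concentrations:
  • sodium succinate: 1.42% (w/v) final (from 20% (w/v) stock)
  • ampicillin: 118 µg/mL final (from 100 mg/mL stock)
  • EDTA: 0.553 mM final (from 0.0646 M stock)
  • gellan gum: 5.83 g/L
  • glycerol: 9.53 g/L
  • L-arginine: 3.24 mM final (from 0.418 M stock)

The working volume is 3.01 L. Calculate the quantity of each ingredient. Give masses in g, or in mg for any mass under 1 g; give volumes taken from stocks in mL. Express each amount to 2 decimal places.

Working volume: 3.01 L.
sodium succinate: dilute stock: 1.42% ÷ 20% × 3010 mL = 213.71 mL
ampicillin: C1V1 = C2V2 → 118 µg/mL × 3010 mL ÷ 100000 µg/mL = 3.55 mL
EDTA: C1V1 = C2V2 → 0.553 mM × 3010 mL ÷ 64.6 mM = 25.77 mL
gellan gum: 5.83 g/L × 3.01 L = 17.55 g
glycerol: 9.53 g/L × 3.01 L = 28.69 g
L-arginine: V = C2·V2/C1 = 3.24 mM × 3010 mL ÷ 418 mM = 23.33 mL

sodium succinate 213.71 mL; ampicillin 3.55 mL; EDTA 25.77 mL; gellan gum 17.55 g; glycerol 28.69 g; L-arginine 23.33 mL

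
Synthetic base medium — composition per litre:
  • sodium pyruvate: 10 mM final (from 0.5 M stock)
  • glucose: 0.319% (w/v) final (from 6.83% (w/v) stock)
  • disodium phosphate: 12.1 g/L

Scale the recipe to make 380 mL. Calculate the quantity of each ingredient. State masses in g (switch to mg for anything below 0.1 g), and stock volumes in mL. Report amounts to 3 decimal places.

Working volume: 380 mL = 0.38 L.
sodium pyruvate: V = C2·V2/C1 = 10 mM × 380 mL ÷ 500 mM = 7.600 mL
glucose: dilute stock: 0.319% ÷ 6.83% × 380 mL = 17.748 mL
disodium phosphate: 12.1 g/L × 0.38 L = 4.598 g

sodium pyruvate 7.600 mL; glucose 17.748 mL; disodium phosphate 4.598 g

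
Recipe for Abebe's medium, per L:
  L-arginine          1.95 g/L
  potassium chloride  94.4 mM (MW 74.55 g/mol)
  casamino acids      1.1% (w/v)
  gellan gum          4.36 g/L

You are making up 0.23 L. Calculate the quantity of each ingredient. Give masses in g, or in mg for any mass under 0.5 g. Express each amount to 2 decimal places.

Scale factor relative to 1 L: 0.23.
L-arginine: 1.95 g/L × 0.23 L = 0.4485 g = 448.50 mg
potassium chloride: 94.4 mmol/L × 74.55 g/mol × 0.23 L ÷ 1000 = 1.62 g
casamino acids: 1.1% w/v = 11 g/L → 11 × 0.23 L = 2.53 g
gellan gum: 4.36 g/L × 0.23 L = 1.00 g

L-arginine 448.50 mg; potassium chloride 1.62 g; casamino acids 2.53 g; gellan gum 1.00 g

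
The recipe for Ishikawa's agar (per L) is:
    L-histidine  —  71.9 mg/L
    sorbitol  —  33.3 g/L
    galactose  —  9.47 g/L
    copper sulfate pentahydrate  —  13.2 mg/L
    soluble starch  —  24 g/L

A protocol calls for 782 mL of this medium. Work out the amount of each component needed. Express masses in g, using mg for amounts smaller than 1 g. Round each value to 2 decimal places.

Target volume = 782 mL = 0.782 L.
L-histidine: 71.9 mg/L × 0.782 L = 56.23 mg
sorbitol: 33.3 g/L × 0.782 L = 26.04 g
galactose: 9.47 g/L × 0.782 L = 7.41 g
copper sulfate pentahydrate: 13.2 mg/L × 0.782 L = 10.32 mg
soluble starch: 24 g/L × 0.782 L = 18.77 g

L-histidine 56.23 mg; sorbitol 26.04 g; galactose 7.41 g; copper sulfate pentahydrate 10.32 mg; soluble starch 18.77 g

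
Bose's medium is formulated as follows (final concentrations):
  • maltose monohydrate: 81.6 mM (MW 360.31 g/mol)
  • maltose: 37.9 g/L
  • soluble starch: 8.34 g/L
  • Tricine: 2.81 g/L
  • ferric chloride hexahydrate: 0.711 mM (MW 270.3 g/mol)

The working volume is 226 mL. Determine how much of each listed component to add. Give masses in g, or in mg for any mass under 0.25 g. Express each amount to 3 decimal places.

maltose monohydrate 6.645 g; maltose 8.565 g; soluble starch 1.885 g; Tricine 0.635 g; ferric chloride hexahydrate 43.433 mg

Working volume: 226 mL = 0.226 L.
maltose monohydrate: 81.6 mmol/L × 360.31 g/mol × 0.226 L ÷ 1000 = 6.645 g
maltose: 37.9 g/L × 0.226 L = 8.565 g
soluble starch: 8.34 g/L × 0.226 L = 1.885 g
Tricine: 2.81 g/L × 0.226 L = 0.635 g
ferric chloride hexahydrate: 0.711 mmol/L × 270.3 mg/mmol × 0.226 L = 43.433 mg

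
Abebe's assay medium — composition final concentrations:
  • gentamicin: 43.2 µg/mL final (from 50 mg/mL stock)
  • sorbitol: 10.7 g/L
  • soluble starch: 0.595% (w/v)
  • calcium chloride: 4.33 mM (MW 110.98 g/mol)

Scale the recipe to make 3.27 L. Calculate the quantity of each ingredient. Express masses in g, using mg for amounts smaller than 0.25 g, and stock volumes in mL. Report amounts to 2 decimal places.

Working volume: 3.27 L.
gentamicin: C1V1 = C2V2 → 43.2 µg/mL × 3270 mL ÷ 50000 µg/mL = 2.83 mL
sorbitol: 10.7 g/L × 3.27 L = 34.99 g
soluble starch: 0.595 g per 100 mL × 3270 mL ÷ 100 = 19.46 g
calcium chloride: 4.33 mmol/L × 110.98 g/mol × 3.27 L ÷ 1000 = 1.57 g

gentamicin 2.83 mL; sorbitol 34.99 g; soluble starch 19.46 g; calcium chloride 1.57 g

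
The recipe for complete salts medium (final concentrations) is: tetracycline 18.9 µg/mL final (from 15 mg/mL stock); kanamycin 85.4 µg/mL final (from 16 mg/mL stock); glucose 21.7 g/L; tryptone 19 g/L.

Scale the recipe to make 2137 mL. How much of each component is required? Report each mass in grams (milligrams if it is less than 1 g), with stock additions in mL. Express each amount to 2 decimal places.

tetracycline 2.69 mL; kanamycin 11.41 mL; glucose 46.37 g; tryptone 40.60 g

Working volume: 2137 mL = 2.137 L.
tetracycline: dilute stock: 18.9 µg/mL × 2137 mL ÷ 15000 µg/mL = 2.69 mL
kanamycin: V = C2·V2/C1 = 85.4 µg/mL × 2137 mL ÷ 16000 µg/mL = 11.41 mL
glucose: 21.7 g/L × 2.137 L = 46.37 g
tryptone: 19 g/L × 2.137 L = 40.60 g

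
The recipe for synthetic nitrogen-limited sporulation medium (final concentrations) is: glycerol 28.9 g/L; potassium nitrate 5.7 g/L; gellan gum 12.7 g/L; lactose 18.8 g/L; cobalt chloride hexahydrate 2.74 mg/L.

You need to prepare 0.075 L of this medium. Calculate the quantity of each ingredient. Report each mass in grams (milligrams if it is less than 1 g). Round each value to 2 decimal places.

glycerol 2.17 g; potassium nitrate 427.50 mg; gellan gum 952.50 mg; lactose 1.41 g; cobalt chloride hexahydrate 0.21 mg

Working volume: 0.075 L.
glycerol: 28.9 g/L × 0.075 L = 2.17 g
potassium nitrate: 5.7 g/L × 0.075 L = 0.4275 g = 427.50 mg
gellan gum: 12.7 g/L × 0.075 L = 0.9525 g = 952.50 mg
lactose: 18.8 g/L × 0.075 L = 1.41 g
cobalt chloride hexahydrate: 2.74 mg/L × 0.075 L = 0.21 mg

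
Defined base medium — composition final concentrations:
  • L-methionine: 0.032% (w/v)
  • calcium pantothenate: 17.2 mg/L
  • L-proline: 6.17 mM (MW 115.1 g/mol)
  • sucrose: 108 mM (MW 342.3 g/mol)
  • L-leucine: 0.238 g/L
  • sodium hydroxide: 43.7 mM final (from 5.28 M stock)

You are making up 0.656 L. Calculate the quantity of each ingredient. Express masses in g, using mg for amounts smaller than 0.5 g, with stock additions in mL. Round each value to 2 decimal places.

Scale factor relative to 1 L: 0.656.
L-methionine: 0.032 g per 100 mL × 656 mL ÷ 100 = 0.20992 g = 209.92 mg
calcium pantothenate: 17.2 mg/L × 0.656 L = 11.28 mg
L-proline: 6.17 mmol/L × 115.1 mg/mmol × 0.656 L = 465.87 mg
sucrose: 108 mmol/L × 342.3 g/mol × 0.656 L ÷ 1000 = 24.25 g
L-leucine: 0.238 g/L × 0.656 L = 0.156128 g = 156.13 mg
sodium hydroxide: V = C2·V2/C1 = 43.7 mM × 656 mL ÷ 5280 mM = 5.43 mL

L-methionine 209.92 mg; calcium pantothenate 11.28 mg; L-proline 465.87 mg; sucrose 24.25 g; L-leucine 156.13 mg; sodium hydroxide 5.43 mL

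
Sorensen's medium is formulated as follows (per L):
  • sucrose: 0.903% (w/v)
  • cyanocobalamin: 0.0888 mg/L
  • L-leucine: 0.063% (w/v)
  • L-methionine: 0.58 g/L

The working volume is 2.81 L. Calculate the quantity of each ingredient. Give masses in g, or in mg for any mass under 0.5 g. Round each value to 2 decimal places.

sucrose 25.37 g; cyanocobalamin 0.25 mg; L-leucine 1.77 g; L-methionine 1.63 g

Scale factor relative to 1 L: 2.81.
sucrose: 0.903 g per 100 mL × 2810 mL ÷ 100 = 25.37 g
cyanocobalamin: 0.0888 mg/L × 2.81 L = 0.25 mg
L-leucine: 0.063 g per 100 mL × 2810 mL ÷ 100 = 1.77 g
L-methionine: 0.58 g/L × 2.81 L = 1.63 g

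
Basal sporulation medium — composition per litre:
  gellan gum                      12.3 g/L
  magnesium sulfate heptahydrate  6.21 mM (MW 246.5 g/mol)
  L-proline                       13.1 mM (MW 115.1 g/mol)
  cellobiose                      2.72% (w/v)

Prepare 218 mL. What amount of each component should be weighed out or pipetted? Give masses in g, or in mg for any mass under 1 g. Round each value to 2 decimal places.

Scale factor relative to 1 L: 0.218.
gellan gum: 12.3 g/L × 0.218 L = 2.68 g
magnesium sulfate heptahydrate: 6.21 mmol/L × 246.5 mg/mmol × 0.218 L = 333.71 mg
L-proline: 13.1 mmol/L × 115.1 mg/mmol × 0.218 L = 328.70 mg
cellobiose: 2.72% w/v = 27.2 g/L → 27.2 × 0.218 L = 5.93 g

gellan gum 2.68 g; magnesium sulfate heptahydrate 333.71 mg; L-proline 328.70 mg; cellobiose 5.93 g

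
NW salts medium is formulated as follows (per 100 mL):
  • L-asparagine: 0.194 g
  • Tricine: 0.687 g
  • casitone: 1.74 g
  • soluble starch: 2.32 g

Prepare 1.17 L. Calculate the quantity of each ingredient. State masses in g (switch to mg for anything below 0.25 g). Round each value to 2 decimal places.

L-asparagine 2.27 g; Tricine 8.04 g; casitone 20.36 g; soluble starch 27.14 g

Scale factor = 1170 mL / 100 mL = 11.7.
L-asparagine: 0.194 g × (1170 mL / 100 mL) = 2.27 g
Tricine: 0.687 g × (1170 mL / 100 mL) = 8.04 g
casitone: 1.74 g × (1170 mL / 100 mL) = 20.36 g
soluble starch: 2.32 g × (1170 mL / 100 mL) = 27.14 g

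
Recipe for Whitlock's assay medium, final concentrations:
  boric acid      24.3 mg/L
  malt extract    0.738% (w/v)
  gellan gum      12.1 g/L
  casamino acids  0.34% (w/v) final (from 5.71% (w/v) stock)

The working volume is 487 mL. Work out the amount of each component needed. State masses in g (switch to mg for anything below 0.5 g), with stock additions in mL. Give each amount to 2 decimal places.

boric acid 11.83 mg; malt extract 3.59 g; gellan gum 5.89 g; casamino acids 29.00 mL

Working volume: 487 mL = 0.487 L.
boric acid: 24.3 mg/L × 0.487 L = 11.83 mg
malt extract: 0.738% w/v = 7.38 g/L → 7.38 × 0.487 L = 3.59 g
gellan gum: 12.1 g/L × 0.487 L = 5.89 g
casamino acids: dilute stock: 0.34% ÷ 5.71% × 487 mL = 29.00 mL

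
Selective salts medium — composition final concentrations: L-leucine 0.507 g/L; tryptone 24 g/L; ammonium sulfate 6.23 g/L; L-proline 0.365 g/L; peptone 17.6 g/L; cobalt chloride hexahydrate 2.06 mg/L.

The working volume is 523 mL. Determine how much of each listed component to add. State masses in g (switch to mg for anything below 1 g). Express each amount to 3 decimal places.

L-leucine 265.161 mg; tryptone 12.552 g; ammonium sulfate 3.258 g; L-proline 190.895 mg; peptone 9.205 g; cobalt chloride hexahydrate 1.077 mg

Working volume: 523 mL = 0.523 L.
L-leucine: 0.507 g/L × 0.523 L = 0.265161 g = 265.161 mg
tryptone: 24 g/L × 0.523 L = 12.552 g
ammonium sulfate: 6.23 g/L × 0.523 L = 3.258 g
L-proline: 0.365 g/L × 0.523 L = 0.190895 g = 190.895 mg
peptone: 17.6 g/L × 0.523 L = 9.205 g
cobalt chloride hexahydrate: 2.06 mg/L × 0.523 L = 1.077 mg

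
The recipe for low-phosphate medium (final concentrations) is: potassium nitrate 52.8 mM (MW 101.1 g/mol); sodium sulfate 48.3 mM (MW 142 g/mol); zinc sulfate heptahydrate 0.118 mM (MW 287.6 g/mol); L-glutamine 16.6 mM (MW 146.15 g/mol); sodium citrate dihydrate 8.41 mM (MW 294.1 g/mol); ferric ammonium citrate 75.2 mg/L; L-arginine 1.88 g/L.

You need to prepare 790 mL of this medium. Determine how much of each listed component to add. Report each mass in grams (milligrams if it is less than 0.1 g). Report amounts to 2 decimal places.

Scale factor relative to 1 L: 0.79.
potassium nitrate: 52.8 mmol/L × 101.1 g/mol × 0.79 L ÷ 1000 = 4.22 g
sodium sulfate: 48.3 mmol/L × 142 g/mol × 0.79 L ÷ 1000 = 5.42 g
zinc sulfate heptahydrate: 0.118 mmol/L × 287.6 mg/mmol × 0.79 L = 26.81 mg
L-glutamine: 16.6 mmol/L × 146.15 g/mol × 0.79 L ÷ 1000 = 1.92 g
sodium citrate dihydrate: 8.41 mmol/L × 294.1 g/mol × 0.79 L ÷ 1000 = 1.95 g
ferric ammonium citrate: 75.2 mg/L × 0.79 L = 59.41 mg
L-arginine: 1.88 g/L × 0.79 L = 1.49 g

potassium nitrate 4.22 g; sodium sulfate 5.42 g; zinc sulfate heptahydrate 26.81 mg; L-glutamine 1.92 g; sodium citrate dihydrate 1.95 g; ferric ammonium citrate 59.41 mg; L-arginine 1.49 g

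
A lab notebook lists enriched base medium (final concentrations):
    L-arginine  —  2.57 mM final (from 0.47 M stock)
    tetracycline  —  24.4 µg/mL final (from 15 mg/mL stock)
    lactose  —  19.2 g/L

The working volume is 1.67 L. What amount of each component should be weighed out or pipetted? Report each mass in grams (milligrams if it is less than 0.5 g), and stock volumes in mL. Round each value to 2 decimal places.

L-arginine 9.13 mL; tetracycline 2.72 mL; lactose 32.06 g

Working volume: 1.67 L.
L-arginine: V = C2·V2/C1 = 2.57 mM × 1670 mL ÷ 470 mM = 9.13 mL
tetracycline: dilute stock: 24.4 µg/mL × 1670 mL ÷ 15000 µg/mL = 2.72 mL
lactose: 19.2 g/L × 1.67 L = 32.06 g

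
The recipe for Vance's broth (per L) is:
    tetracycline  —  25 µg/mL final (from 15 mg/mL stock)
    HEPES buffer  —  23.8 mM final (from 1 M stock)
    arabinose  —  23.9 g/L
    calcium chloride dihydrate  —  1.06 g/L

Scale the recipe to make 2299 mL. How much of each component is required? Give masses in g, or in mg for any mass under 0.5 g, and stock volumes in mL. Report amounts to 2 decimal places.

tetracycline 3.83 mL; HEPES buffer 54.72 mL; arabinose 54.95 g; calcium chloride dihydrate 2.44 g

Target volume = 2299 mL = 2.299 L.
tetracycline: dilute stock: 25 µg/mL × 2299 mL ÷ 15000 µg/mL = 3.83 mL
HEPES buffer: dilute stock: 23.8 mM × 2299 mL ÷ 1000 mM = 54.72 mL
arabinose: 23.9 g/L × 2.299 L = 54.95 g
calcium chloride dihydrate: 1.06 g/L × 2.299 L = 2.44 g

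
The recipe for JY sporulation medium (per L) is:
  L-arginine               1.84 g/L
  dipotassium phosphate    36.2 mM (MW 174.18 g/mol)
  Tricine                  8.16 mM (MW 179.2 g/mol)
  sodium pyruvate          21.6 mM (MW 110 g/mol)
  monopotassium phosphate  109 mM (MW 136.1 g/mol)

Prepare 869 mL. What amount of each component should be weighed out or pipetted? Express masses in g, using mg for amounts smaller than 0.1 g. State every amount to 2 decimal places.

L-arginine 1.60 g; dipotassium phosphate 5.48 g; Tricine 1.27 g; sodium pyruvate 2.06 g; monopotassium phosphate 12.89 g

Working volume: 869 mL = 0.869 L.
L-arginine: 1.84 g/L × 0.869 L = 1.60 g
dipotassium phosphate: 36.2 mmol/L × 174.18 g/mol × 0.869 L ÷ 1000 = 5.48 g
Tricine: 8.16 mmol/L × 179.2 g/mol × 0.869 L ÷ 1000 = 1.27 g
sodium pyruvate: 21.6 mmol/L × 110 g/mol × 0.869 L ÷ 1000 = 2.06 g
monopotassium phosphate: 109 mmol/L × 136.1 g/mol × 0.869 L ÷ 1000 = 12.89 g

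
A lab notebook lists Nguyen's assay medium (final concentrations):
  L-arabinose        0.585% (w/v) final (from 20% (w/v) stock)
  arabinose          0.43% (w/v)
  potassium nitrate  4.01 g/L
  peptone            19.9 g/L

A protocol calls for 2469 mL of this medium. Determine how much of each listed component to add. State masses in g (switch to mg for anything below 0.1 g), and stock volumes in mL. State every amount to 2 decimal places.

Scale factor relative to 1 L: 2.469.
L-arabinose: dilute stock: 0.585% ÷ 20% × 2469 mL = 72.22 mL
arabinose: 0.43 g per 100 mL × 2469 mL ÷ 100 = 10.62 g
potassium nitrate: 4.01 g/L × 2.469 L = 9.90 g
peptone: 19.9 g/L × 2.469 L = 49.13 g

L-arabinose 72.22 mL; arabinose 10.62 g; potassium nitrate 9.90 g; peptone 49.13 g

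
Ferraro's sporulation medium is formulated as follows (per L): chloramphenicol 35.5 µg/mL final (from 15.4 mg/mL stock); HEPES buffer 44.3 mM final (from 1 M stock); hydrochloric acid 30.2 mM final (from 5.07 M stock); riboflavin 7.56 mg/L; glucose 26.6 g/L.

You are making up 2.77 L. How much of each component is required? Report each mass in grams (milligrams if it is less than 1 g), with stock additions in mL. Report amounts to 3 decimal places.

chloramphenicol 6.385 mL; HEPES buffer 122.711 mL; hydrochloric acid 16.500 mL; riboflavin 20.941 mg; glucose 73.682 g

Scale factor relative to 1 L: 2.77.
chloramphenicol: V = C2·V2/C1 = 35.5 µg/mL × 2770 mL ÷ 15400 µg/mL = 6.385 mL
HEPES buffer: dilute stock: 44.3 mM × 2770 mL ÷ 1000 mM = 122.711 mL
hydrochloric acid: C1V1 = C2V2 → 30.2 mM × 2770 mL ÷ 5070 mM = 16.500 mL
riboflavin: 7.56 mg/L × 2.77 L = 20.941 mg
glucose: 26.6 g/L × 2.77 L = 73.682 g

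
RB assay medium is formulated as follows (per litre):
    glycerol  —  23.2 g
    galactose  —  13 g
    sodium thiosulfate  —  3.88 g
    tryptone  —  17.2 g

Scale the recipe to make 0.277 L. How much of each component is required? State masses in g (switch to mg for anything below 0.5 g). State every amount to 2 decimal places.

Ratio of target to recipe volume: 277 / 1000 = 0.277.
glycerol: 23.2 g × (277 mL / 1000 mL) = 6.43 g
galactose: 13 g × (277 mL / 1000 mL) = 3.60 g
sodium thiosulfate: 3.88 g × (277 mL / 1000 mL) = 1.07 g
tryptone: 17.2 g × (277 mL / 1000 mL) = 4.76 g

glycerol 6.43 g; galactose 3.60 g; sodium thiosulfate 1.07 g; tryptone 4.76 g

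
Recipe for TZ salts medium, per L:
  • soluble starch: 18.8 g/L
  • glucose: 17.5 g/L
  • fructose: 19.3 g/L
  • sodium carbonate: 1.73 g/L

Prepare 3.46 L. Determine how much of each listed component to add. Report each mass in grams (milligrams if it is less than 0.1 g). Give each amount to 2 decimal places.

soluble starch 65.05 g; glucose 60.55 g; fructose 66.78 g; sodium carbonate 5.99 g

Working volume: 3.46 L.
soluble starch: 18.8 g/L × 3.46 L = 65.05 g
glucose: 17.5 g/L × 3.46 L = 60.55 g
fructose: 19.3 g/L × 3.46 L = 66.78 g
sodium carbonate: 1.73 g/L × 3.46 L = 5.99 g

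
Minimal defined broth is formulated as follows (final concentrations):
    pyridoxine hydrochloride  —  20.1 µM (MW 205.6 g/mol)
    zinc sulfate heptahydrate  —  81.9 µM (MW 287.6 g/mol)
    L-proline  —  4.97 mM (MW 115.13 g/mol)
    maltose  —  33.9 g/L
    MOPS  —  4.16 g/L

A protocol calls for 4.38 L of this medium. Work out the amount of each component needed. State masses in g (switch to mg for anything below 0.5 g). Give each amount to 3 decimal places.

pyridoxine hydrochloride 18.101 mg; zinc sulfate heptahydrate 103.168 mg; L-proline 2.506 g; maltose 148.482 g; MOPS 18.221 g

Working volume: 4.38 L.
pyridoxine hydrochloride: 20.1 µmol/L × 205.6 g/mol × 4.38 L ÷ 1000 = 18.101 mg
zinc sulfate heptahydrate: 81.9 µmol/L × 287.6 g/mol × 4.38 L ÷ 1000 = 103.168 mg
L-proline: 4.97 mmol/L × 115.13 g/mol × 4.38 L ÷ 1000 = 2.506 g
maltose: 33.9 g/L × 4.38 L = 148.482 g
MOPS: 4.16 g/L × 4.38 L = 18.221 g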